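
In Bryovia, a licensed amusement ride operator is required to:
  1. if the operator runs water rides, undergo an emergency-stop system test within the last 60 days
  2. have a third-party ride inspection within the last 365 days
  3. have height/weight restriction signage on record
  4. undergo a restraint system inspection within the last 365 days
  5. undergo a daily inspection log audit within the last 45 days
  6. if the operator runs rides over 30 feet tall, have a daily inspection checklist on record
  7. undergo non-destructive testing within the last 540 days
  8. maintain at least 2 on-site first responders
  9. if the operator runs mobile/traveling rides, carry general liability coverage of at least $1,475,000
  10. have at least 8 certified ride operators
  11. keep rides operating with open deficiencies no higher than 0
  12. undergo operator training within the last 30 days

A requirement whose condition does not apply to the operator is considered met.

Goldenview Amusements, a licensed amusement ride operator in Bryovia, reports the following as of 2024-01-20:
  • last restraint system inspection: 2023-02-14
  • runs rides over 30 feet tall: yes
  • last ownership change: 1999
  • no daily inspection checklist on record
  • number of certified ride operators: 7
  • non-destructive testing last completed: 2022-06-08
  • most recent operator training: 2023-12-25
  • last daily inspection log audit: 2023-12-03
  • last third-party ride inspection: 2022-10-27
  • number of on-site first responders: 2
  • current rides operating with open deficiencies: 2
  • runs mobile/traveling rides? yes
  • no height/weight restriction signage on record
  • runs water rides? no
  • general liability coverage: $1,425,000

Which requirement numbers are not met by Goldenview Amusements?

2, 3, 5, 6, 7, 9, 10, 11

1. condition 'runs water rides' does not hold → requirement n/a → met
2. third-party ride inspection 450 days ago vs limit 365 → not met
3. height/weight restriction signage absent → not met
4. restraint system inspection 340 days ago vs limit 365 → met
5. daily inspection log audit 48 days ago vs limit 45 → not met
6. condition 'runs rides over 30 feet tall' holds; daily inspection checklist absent → not met
7. non-destructive testing 591 days ago vs limit 540 → not met
8. on-site first responders 2 ≥ 2 → met
9. condition 'runs mobile/traveling rides' holds; general liability coverage $1,425,000 < $1,475,000 → not met
10. certified ride operators 7 < 8 → not met
11. rides operating with open deficiencies 2 > 0 → not met
12. operator training 26 days ago vs limit 30 → met
Not met: 2, 3, 5, 6, 7, 9, 10, 11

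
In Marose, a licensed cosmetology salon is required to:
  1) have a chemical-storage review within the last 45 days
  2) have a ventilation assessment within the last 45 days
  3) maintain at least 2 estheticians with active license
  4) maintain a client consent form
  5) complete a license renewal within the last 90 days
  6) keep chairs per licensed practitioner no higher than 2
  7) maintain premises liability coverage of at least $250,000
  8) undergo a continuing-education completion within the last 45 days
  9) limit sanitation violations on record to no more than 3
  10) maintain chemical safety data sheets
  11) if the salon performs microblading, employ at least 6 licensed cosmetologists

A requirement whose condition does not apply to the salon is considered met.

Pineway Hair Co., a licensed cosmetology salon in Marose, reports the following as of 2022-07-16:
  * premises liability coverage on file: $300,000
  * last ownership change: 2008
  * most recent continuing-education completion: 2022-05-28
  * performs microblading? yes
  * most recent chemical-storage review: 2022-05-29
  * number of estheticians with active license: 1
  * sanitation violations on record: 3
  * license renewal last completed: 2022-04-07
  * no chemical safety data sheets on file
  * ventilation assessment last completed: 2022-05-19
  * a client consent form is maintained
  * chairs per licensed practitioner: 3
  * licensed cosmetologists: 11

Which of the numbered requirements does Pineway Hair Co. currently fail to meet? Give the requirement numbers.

1, 2, 3, 5, 6, 8, 10

1. chemical-storage review 48 days ago vs limit 45 → not met
2. ventilation assessment 58 days ago vs limit 45 → not met
3. estheticians with active license 1 < 2 → not met
4. client consent form present → met
5. license renewal 100 days ago vs limit 90 → not met
6. chairs per licensed practitioner 3 > 2 → not met
7. premises liability coverage $300,000 ≥ $250,000 → met
8. continuing-education completion 49 days ago vs limit 45 → not met
9. sanitation violations on record 3 ≤ 3 → met
10. chemical safety data sheets absent → not met
11. condition 'performs microblading' holds; licensed cosmetologists 11 ≥ 6 → met
Not met: 1, 2, 3, 5, 6, 8, 10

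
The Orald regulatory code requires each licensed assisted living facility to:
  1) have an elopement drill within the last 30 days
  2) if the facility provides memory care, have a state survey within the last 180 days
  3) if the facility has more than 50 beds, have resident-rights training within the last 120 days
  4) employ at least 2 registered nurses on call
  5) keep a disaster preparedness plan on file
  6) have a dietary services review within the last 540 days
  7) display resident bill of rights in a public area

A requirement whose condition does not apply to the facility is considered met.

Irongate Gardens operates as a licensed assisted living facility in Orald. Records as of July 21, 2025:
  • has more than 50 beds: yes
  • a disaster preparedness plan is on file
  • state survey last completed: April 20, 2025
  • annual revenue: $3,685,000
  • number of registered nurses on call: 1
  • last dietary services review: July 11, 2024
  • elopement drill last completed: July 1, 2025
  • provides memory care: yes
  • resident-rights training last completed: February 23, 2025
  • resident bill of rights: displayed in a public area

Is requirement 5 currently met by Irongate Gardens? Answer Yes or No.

5. disaster preparedness plan present → met

Yes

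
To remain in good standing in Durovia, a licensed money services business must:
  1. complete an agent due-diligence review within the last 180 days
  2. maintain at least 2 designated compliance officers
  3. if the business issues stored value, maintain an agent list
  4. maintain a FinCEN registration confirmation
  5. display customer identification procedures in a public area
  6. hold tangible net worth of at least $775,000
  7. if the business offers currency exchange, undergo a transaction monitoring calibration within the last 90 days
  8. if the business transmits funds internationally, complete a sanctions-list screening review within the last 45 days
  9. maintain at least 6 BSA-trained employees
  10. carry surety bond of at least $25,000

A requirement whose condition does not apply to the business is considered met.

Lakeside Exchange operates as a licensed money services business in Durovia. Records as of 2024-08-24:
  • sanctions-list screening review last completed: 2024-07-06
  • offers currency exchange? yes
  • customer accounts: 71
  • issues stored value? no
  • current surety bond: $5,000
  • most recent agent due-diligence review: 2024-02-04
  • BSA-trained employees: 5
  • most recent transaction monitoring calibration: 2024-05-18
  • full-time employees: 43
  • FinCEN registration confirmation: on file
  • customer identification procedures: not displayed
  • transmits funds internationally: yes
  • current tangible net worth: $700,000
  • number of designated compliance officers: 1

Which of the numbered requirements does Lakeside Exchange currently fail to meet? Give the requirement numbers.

1. agent due-diligence review 202 days ago vs limit 180 → not met
2. designated compliance officers 1 < 2 → not met
3. condition 'issues stored value' does not hold → requirement n/a → met
4. FinCEN registration confirmation present → met
5. customer identification procedures absent → not met
6. tangible net worth $700,000 < $775,000 → not met
7. condition 'offers currency exchange' holds; transaction monitoring calibration 98 days ago vs limit 90 → not met
8. condition 'transmits funds internationally' holds; sanctions-list screening review 49 days ago vs limit 45 → not met
9. BSA-trained employees 5 < 6 → not met
10. surety bond $5,000 < $25,000 → not met
Not met: 1, 2, 5, 6, 7, 8, 9, 10

1, 2, 5, 6, 7, 8, 9, 10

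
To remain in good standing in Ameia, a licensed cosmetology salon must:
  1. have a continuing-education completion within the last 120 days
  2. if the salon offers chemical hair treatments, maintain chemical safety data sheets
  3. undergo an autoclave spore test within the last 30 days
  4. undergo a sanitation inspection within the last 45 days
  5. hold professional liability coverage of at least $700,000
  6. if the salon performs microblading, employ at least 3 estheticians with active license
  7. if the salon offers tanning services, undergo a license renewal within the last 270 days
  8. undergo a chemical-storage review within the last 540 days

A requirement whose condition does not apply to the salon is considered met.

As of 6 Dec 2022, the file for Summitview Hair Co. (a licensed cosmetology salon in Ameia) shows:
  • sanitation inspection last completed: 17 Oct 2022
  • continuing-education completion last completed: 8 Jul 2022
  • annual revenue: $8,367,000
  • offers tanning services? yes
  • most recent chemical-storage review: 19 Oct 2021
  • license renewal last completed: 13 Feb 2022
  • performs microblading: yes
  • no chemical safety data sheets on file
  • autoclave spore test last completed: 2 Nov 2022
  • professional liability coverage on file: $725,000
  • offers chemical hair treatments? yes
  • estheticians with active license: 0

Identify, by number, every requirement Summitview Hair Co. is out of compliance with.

1, 2, 3, 4, 6, 7

1. continuing-education completion 151 days ago vs limit 120 → not met
2. condition 'offers chemical hair treatments' holds; chemical safety data sheets absent → not met
3. autoclave spore test 34 days ago vs limit 30 → not met
4. sanitation inspection 50 days ago vs limit 45 → not met
5. professional liability coverage $725,000 ≥ $700,000 → met
6. condition 'performs microblading' holds; estheticians with active license 0 < 3 → not met
7. condition 'offers tanning services' holds; license renewal 296 days ago vs limit 270 → not met
8. chemical-storage review 413 days ago vs limit 540 → met
Not met: 1, 2, 3, 4, 6, 7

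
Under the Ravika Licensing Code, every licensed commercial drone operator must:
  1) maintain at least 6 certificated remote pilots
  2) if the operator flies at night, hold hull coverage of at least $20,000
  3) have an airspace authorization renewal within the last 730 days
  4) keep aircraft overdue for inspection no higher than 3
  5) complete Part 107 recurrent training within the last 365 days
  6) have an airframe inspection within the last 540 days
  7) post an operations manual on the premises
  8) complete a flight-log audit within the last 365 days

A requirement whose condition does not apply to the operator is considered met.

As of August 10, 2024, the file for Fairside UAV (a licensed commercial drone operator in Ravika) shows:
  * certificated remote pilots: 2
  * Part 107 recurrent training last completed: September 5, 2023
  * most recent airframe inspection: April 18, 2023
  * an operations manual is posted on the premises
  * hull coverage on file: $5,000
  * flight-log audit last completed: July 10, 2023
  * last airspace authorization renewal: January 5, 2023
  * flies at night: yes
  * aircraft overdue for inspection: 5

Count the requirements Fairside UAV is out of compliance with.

4

1. certificated remote pilots 2 < 6 → not met
2. condition 'flies at night' holds; hull coverage $5,000 < $20,000 → not met
3. airspace authorization renewal 583 days ago vs limit 730 → met
4. aircraft overdue for inspection 5 > 3 → not met
5. Part 107 recurrent training 340 days ago vs limit 365 → met
6. airframe inspection 480 days ago vs limit 540 → met
7. operations manual present → met
8. flight-log audit 397 days ago vs limit 365 → not met
Not met: 4 of 8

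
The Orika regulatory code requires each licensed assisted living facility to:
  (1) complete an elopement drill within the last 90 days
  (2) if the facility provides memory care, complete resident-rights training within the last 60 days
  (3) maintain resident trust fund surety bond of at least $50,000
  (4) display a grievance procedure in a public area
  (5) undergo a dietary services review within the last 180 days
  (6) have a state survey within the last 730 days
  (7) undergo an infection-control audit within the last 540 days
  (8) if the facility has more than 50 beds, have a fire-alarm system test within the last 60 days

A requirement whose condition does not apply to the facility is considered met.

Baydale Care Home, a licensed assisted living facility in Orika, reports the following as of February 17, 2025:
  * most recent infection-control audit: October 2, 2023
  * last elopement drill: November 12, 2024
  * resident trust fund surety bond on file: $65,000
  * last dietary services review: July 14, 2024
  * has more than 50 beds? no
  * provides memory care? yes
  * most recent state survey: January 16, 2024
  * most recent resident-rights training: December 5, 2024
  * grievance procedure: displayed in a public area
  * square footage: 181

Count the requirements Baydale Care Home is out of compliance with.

1. elopement drill 97 days ago vs limit 90 → not met
2. condition 'provides memory care' holds; resident-rights training 74 days ago vs limit 60 → not met
3. resident trust fund surety bond $65,000 ≥ $50,000 → met
4. grievance procedure present → met
5. dietary services review 218 days ago vs limit 180 → not met
6. state survey 398 days ago vs limit 730 → met
7. infection-control audit 504 days ago vs limit 540 → met
8. condition 'has more than 50 beds' does not hold → requirement n/a → met
Not met: 3 of 8

3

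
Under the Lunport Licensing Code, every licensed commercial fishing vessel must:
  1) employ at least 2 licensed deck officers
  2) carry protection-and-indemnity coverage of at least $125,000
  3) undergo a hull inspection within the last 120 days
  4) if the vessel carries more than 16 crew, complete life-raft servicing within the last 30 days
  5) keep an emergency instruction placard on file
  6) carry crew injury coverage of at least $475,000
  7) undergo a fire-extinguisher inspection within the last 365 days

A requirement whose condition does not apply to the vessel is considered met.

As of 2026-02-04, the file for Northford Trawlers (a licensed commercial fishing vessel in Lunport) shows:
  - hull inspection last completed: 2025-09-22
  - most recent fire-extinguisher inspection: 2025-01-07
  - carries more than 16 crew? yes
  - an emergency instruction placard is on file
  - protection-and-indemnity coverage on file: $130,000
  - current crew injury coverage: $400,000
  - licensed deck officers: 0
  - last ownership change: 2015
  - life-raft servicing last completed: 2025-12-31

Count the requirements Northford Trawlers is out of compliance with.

5

1. licensed deck officers 0 < 2 → not met
2. protection-and-indemnity coverage $130,000 ≥ $125,000 → met
3. hull inspection 135 days ago vs limit 120 → not met
4. condition 'carries more than 16 crew' holds; life-raft servicing 35 days ago vs limit 30 → not met
5. emergency instruction placard present → met
6. crew injury coverage $400,000 < $475,000 → not met
7. fire-extinguisher inspection 393 days ago vs limit 365 → not met
Not met: 5 of 7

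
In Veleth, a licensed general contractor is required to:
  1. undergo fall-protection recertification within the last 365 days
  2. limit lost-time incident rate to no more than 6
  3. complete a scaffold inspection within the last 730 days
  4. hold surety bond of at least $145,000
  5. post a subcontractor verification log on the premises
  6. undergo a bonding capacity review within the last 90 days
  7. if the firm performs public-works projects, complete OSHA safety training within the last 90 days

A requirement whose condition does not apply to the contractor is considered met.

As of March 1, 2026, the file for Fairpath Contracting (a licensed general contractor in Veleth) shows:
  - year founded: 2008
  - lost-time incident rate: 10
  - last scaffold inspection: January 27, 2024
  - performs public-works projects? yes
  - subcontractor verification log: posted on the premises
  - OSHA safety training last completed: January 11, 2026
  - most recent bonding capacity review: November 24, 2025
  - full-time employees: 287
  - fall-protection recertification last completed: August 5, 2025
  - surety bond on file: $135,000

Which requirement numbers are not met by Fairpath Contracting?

2, 3, 4, 6

1. fall-protection recertification 208 days ago vs limit 365 → met
2. lost-time incident rate 10 > 6 → not met
3. scaffold inspection 764 days ago vs limit 730 → not met
4. surety bond $135,000 < $145,000 → not met
5. subcontractor verification log present → met
6. bonding capacity review 97 days ago vs limit 90 → not met
7. condition 'performs public-works projects' holds; OSHA safety training 49 days ago vs limit 90 → met
Not met: 2, 3, 4, 6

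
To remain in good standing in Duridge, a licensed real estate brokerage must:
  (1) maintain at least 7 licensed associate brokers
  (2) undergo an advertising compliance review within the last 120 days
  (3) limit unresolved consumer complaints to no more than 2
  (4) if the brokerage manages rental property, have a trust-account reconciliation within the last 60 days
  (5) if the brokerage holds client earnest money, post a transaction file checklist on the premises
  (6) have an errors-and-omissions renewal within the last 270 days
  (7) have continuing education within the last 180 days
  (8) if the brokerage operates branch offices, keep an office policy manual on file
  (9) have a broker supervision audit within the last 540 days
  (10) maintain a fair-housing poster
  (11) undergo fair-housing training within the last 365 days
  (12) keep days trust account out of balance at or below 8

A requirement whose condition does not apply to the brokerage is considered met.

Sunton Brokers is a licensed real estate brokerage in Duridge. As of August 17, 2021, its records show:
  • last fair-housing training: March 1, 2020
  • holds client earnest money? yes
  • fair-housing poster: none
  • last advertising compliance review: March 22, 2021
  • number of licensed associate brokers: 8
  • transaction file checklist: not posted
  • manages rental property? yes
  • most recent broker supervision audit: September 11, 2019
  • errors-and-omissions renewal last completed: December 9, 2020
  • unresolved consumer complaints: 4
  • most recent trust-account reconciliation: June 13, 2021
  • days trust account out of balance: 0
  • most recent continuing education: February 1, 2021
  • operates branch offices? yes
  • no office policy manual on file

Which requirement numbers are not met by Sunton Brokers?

2, 3, 4, 5, 7, 8, 9, 10, 11

1. licensed associate brokers 8 ≥ 7 → met
2. advertising compliance review 148 days ago vs limit 120 → not met
3. unresolved consumer complaints 4 > 2 → not met
4. condition 'manages rental property' holds; trust-account reconciliation 65 days ago vs limit 60 → not met
5. condition 'holds client earnest money' holds; transaction file checklist absent → not met
6. errors-and-omissions renewal 251 days ago vs limit 270 → met
7. continuing education 197 days ago vs limit 180 → not met
8. condition 'operates branch offices' holds; office policy manual absent → not met
9. broker supervision audit 706 days ago vs limit 540 → not met
10. fair-housing poster absent → not met
11. fair-housing training 534 days ago vs limit 365 → not met
12. days trust account out of balance 0 ≤ 8 → met
Not met: 2, 3, 4, 5, 7, 8, 9, 10, 11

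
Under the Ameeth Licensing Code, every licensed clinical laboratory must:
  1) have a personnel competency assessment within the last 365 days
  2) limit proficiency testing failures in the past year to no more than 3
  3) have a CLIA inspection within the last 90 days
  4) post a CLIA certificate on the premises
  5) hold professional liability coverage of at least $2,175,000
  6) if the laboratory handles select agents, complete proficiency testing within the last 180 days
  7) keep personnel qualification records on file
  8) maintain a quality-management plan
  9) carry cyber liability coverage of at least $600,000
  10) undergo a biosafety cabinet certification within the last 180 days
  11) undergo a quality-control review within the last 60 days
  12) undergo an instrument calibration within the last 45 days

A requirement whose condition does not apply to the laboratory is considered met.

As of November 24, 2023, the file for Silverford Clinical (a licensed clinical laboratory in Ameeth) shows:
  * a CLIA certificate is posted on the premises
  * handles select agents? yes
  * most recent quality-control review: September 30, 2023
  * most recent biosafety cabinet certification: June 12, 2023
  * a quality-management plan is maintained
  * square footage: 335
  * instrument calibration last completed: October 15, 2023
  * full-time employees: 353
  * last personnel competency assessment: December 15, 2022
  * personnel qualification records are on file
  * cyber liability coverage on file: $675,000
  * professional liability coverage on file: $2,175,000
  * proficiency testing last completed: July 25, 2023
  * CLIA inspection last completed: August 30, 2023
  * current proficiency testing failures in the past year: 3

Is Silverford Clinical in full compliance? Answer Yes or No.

Yes

1. personnel competency assessment 344 days ago vs limit 365 → met
2. proficiency testing failures in the past year 3 ≤ 3 → met
3. CLIA inspection 86 days ago vs limit 90 → met
4. CLIA certificate present → met
5. professional liability coverage $2,175,000 ≥ $2,175,000 → met
6. condition 'handles select agents' holds; proficiency testing 122 days ago vs limit 180 → met
7. personnel qualification records present → met
8. quality-management plan present → met
9. cyber liability coverage $675,000 ≥ $600,000 → met
10. biosafety cabinet certification 165 days ago vs limit 180 → met
11. quality-control review 55 days ago vs limit 60 → met
12. instrument calibration 40 days ago vs limit 45 → met
All met.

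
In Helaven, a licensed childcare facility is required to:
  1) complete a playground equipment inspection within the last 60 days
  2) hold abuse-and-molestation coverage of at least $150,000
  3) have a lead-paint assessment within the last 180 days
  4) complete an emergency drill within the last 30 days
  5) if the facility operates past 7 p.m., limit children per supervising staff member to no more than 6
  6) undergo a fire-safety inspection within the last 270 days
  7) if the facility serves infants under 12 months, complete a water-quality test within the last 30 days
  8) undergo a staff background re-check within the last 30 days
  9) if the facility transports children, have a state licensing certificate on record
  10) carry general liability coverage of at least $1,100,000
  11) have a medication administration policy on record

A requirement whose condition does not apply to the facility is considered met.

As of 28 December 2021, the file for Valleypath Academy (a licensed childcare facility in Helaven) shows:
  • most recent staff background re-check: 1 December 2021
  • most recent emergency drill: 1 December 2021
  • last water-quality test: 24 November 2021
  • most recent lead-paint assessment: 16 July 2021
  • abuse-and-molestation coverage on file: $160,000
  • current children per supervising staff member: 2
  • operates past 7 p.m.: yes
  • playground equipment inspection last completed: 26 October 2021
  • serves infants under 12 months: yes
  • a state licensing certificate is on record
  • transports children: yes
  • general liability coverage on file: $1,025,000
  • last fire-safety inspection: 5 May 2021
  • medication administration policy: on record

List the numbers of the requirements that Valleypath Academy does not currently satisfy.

1, 7, 10

1. playground equipment inspection 63 days ago vs limit 60 → not met
2. abuse-and-molestation coverage $160,000 ≥ $150,000 → met
3. lead-paint assessment 165 days ago vs limit 180 → met
4. emergency drill 27 days ago vs limit 30 → met
5. condition 'operates past 7 p.m.' holds; children per supervising staff member 2 ≤ 6 → met
6. fire-safety inspection 237 days ago vs limit 270 → met
7. condition 'serves infants under 12 months' holds; water-quality test 34 days ago vs limit 30 → not met
8. staff background re-check 27 days ago vs limit 30 → met
9. condition 'transports children' holds; state licensing certificate present → met
10. general liability coverage $1,025,000 < $1,100,000 → not met
11. medication administration policy present → met
Not met: 1, 7, 10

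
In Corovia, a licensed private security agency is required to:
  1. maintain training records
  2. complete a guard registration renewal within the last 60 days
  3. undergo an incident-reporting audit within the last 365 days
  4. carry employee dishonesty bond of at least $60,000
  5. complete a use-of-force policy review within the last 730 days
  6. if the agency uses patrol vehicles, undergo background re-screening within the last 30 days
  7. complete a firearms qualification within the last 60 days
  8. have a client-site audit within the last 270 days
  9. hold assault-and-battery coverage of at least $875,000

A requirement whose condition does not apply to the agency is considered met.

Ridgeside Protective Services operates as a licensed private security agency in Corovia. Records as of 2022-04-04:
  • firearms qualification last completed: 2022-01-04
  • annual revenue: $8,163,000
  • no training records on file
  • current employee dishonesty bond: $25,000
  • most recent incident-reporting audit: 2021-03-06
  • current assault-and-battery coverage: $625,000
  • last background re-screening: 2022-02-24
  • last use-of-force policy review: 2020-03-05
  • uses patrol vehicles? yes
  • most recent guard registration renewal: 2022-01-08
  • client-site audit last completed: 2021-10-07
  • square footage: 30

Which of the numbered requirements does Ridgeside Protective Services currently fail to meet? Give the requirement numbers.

1. training records absent → not met
2. guard registration renewal 86 days ago vs limit 60 → not met
3. incident-reporting audit 394 days ago vs limit 365 → not met
4. employee dishonesty bond $25,000 < $60,000 → not met
5. use-of-force policy review 760 days ago vs limit 730 → not met
6. condition 'uses patrol vehicles' holds; background re-screening 39 days ago vs limit 30 → not met
7. firearms qualification 90 days ago vs limit 60 → not met
8. client-site audit 179 days ago vs limit 270 → met
9. assault-and-battery coverage $625,000 < $875,000 → not met
Not met: 1, 2, 3, 4, 5, 6, 7, 9

1, 2, 3, 4, 5, 6, 7, 9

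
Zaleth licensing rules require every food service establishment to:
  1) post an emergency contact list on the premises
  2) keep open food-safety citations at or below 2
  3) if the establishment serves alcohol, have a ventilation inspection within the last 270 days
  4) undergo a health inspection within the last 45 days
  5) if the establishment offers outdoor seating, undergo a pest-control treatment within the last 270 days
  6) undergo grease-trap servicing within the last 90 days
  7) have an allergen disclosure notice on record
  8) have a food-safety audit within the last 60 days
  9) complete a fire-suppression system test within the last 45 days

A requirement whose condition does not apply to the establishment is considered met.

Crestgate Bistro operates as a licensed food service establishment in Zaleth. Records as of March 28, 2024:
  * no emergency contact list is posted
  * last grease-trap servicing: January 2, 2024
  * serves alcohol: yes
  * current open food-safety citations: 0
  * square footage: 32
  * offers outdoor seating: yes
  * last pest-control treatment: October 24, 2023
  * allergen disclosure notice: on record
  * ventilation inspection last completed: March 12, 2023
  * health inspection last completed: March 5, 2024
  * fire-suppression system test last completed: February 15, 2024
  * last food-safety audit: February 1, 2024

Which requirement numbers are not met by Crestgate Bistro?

1, 3

1. emergency contact list absent → not met
2. open food-safety citations 0 ≤ 2 → met
3. condition 'serves alcohol' holds; ventilation inspection 382 days ago vs limit 270 → not met
4. health inspection 23 days ago vs limit 45 → met
5. condition 'offers outdoor seating' holds; pest-control treatment 156 days ago vs limit 270 → met
6. grease-trap servicing 86 days ago vs limit 90 → met
7. allergen disclosure notice present → met
8. food-safety audit 56 days ago vs limit 60 → met
9. fire-suppression system test 42 days ago vs limit 45 → met
Not met: 1, 3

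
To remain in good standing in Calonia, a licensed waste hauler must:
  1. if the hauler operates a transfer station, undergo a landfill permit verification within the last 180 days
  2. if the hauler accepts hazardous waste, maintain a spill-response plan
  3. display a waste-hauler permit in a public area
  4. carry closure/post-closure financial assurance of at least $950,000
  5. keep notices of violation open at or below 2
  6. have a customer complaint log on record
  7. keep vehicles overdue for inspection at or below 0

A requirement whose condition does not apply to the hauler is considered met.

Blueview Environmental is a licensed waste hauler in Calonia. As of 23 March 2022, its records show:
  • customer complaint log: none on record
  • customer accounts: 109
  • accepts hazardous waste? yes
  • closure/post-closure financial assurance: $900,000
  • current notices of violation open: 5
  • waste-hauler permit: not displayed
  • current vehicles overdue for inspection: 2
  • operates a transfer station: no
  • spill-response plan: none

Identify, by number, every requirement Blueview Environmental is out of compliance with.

2, 3, 4, 5, 6, 7

1. condition 'operates a transfer station' does not hold → requirement n/a → met
2. condition 'accepts hazardous waste' holds; spill-response plan absent → not met
3. waste-hauler permit absent → not met
4. closure/post-closure financial assurance $900,000 < $950,000 → not met
5. notices of violation open 5 > 2 → not met
6. customer complaint log absent → not met
7. vehicles overdue for inspection 2 > 0 → not met
Not met: 2, 3, 4, 5, 6, 7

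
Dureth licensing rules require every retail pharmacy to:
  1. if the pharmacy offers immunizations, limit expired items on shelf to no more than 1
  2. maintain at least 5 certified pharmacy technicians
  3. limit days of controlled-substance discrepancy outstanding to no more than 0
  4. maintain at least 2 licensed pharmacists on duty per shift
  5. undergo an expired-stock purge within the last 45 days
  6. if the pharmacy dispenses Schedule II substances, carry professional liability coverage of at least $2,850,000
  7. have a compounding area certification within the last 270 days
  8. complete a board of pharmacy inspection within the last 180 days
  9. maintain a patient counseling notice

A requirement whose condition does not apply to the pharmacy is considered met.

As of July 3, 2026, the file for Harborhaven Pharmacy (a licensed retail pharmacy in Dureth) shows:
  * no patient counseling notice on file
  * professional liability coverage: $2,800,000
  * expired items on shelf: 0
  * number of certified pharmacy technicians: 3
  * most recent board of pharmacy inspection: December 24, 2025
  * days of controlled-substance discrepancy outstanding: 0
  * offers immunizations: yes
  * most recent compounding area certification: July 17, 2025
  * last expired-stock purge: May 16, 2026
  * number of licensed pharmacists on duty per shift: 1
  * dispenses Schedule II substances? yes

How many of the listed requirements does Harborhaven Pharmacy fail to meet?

7

1. condition 'offers immunizations' holds; expired items on shelf 0 ≤ 1 → met
2. certified pharmacy technicians 3 < 5 → not met
3. days of controlled-substance discrepancy outstanding 0 ≤ 0 → met
4. licensed pharmacists on duty per shift 1 < 2 → not met
5. expired-stock purge 48 days ago vs limit 45 → not met
6. condition 'dispenses Schedule II substances' holds; professional liability coverage $2,800,000 < $2,850,000 → not met
7. compounding area certification 351 days ago vs limit 270 → not met
8. board of pharmacy inspection 191 days ago vs limit 180 → not met
9. patient counseling notice absent → not met
Not met: 7 of 9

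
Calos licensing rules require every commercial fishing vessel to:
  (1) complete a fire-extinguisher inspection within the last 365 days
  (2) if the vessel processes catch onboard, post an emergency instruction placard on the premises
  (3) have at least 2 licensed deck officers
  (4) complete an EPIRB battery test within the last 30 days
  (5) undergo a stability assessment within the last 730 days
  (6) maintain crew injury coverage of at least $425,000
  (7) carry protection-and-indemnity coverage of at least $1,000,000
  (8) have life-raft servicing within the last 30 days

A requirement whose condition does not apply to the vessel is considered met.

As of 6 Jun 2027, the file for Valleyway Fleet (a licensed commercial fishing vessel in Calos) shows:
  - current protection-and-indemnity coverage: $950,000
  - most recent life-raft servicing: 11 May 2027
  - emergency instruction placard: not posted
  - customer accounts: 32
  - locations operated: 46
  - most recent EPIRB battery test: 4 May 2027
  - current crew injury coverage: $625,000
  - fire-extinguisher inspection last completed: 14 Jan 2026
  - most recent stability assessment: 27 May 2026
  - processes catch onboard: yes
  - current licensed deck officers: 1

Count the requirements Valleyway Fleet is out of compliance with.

5

1. fire-extinguisher inspection 508 days ago vs limit 365 → not met
2. condition 'processes catch onboard' holds; emergency instruction placard absent → not met
3. licensed deck officers 1 < 2 → not met
4. EPIRB battery test 33 days ago vs limit 30 → not met
5. stability assessment 375 days ago vs limit 730 → met
6. crew injury coverage $625,000 ≥ $425,000 → met
7. protection-and-indemnity coverage $950,000 < $1,000,000 → not met
8. life-raft servicing 26 days ago vs limit 30 → met
Not met: 5 of 8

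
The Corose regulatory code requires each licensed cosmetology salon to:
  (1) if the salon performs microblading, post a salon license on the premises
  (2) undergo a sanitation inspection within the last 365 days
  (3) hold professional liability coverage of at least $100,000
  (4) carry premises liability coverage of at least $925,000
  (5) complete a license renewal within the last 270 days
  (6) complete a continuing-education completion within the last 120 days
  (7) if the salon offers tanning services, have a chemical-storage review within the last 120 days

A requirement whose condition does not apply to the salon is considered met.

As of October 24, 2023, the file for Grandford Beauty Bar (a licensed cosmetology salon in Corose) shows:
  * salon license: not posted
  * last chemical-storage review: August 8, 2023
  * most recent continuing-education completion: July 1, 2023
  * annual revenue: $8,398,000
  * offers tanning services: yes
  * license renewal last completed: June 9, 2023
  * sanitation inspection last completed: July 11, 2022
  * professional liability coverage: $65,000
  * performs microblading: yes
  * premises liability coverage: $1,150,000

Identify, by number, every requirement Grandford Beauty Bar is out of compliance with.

1, 2, 3

1. condition 'performs microblading' holds; salon license absent → not met
2. sanitation inspection 470 days ago vs limit 365 → not met
3. professional liability coverage $65,000 < $100,000 → not met
4. premises liability coverage $1,150,000 ≥ $925,000 → met
5. license renewal 137 days ago vs limit 270 → met
6. continuing-education completion 115 days ago vs limit 120 → met
7. condition 'offers tanning services' holds; chemical-storage review 77 days ago vs limit 120 → met
Not met: 1, 2, 3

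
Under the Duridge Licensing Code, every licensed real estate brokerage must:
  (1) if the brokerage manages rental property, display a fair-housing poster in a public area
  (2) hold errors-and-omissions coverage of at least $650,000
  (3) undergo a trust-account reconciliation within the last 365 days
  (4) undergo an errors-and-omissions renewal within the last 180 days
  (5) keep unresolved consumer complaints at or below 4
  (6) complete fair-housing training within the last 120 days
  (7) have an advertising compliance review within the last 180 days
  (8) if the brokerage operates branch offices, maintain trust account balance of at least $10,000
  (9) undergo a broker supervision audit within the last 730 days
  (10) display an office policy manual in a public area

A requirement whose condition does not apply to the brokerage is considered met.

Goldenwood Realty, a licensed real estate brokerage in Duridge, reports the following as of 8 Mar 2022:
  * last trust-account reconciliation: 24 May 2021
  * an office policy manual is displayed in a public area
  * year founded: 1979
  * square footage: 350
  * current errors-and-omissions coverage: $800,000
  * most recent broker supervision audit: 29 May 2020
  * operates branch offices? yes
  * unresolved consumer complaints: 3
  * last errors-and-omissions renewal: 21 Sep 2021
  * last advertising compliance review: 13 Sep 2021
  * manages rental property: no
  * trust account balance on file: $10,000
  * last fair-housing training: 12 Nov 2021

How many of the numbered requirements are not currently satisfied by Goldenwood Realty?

0

1. condition 'manages rental property' does not hold → requirement n/a → met
2. errors-and-omissions coverage $800,000 ≥ $650,000 → met
3. trust-account reconciliation 288 days ago vs limit 365 → met
4. errors-and-omissions renewal 168 days ago vs limit 180 → met
5. unresolved consumer complaints 3 ≤ 4 → met
6. fair-housing training 116 days ago vs limit 120 → met
7. advertising compliance review 176 days ago vs limit 180 → met
8. condition 'operates branch offices' holds; trust account balance $10,000 ≥ $10,000 → met
9. broker supervision audit 648 days ago vs limit 730 → met
10. office policy manual present → met
Not met: 0 of 10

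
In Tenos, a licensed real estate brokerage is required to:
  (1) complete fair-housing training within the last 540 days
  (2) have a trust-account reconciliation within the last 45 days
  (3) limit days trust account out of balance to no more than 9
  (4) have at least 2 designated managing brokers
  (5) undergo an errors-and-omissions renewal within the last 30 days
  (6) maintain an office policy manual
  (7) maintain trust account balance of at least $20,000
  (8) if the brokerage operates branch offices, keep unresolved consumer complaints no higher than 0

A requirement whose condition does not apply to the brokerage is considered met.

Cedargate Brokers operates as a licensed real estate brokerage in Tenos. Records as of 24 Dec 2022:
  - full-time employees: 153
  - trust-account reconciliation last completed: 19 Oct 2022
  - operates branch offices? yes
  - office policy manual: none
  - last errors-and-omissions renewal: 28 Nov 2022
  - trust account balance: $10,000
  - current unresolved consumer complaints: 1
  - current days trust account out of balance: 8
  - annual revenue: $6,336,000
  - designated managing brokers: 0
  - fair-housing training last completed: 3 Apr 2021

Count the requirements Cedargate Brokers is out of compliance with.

6

1. fair-housing training 630 days ago vs limit 540 → not met
2. trust-account reconciliation 66 days ago vs limit 45 → not met
3. days trust account out of balance 8 ≤ 9 → met
4. designated managing brokers 0 < 2 → not met
5. errors-and-omissions renewal 26 days ago vs limit 30 → met
6. office policy manual absent → not met
7. trust account balance $10,000 < $20,000 → not met
8. condition 'operates branch offices' holds; unresolved consumer complaints 1 > 0 → not met
Not met: 6 of 8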